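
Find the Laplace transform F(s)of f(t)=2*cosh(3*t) 2*s/(s^2 - 9)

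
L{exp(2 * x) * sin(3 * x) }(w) 3/((w - 2) ^2 + 9) 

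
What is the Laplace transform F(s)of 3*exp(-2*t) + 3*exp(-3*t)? 3/(s + 3) + 3/(s + 2)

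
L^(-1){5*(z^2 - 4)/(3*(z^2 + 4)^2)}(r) 5*r*cos(2*r)/3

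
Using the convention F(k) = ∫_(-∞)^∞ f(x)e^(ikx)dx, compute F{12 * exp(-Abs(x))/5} 24/(5 * (k^2 + 1))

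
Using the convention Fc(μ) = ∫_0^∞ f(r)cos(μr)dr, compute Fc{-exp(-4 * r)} -4/(μ^2 + 16)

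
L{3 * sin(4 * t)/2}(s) 6/(s^2 + 16)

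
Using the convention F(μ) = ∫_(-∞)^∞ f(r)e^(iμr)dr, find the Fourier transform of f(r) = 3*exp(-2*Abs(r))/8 3/(2*(μ^2 + 4))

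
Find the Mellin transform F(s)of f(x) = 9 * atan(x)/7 -9 * pi * sec(pi * s/2)/(14 * s)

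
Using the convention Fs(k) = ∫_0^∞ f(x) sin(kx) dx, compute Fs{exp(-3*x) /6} k/(6*(k^2 + 9) ) 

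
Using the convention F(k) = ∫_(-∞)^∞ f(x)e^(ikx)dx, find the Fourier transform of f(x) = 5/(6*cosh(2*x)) 5*pi/(12*cosh(pi*k/4))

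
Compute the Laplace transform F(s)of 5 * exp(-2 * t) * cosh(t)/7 5 * (s + 2)/(7 * ((s + 2)^2-1))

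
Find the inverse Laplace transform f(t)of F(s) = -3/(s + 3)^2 -3 * t * exp(-3 * t)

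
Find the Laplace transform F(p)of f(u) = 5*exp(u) 5/(p - 1)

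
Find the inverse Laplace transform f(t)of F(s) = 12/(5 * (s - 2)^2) 12 * t * exp(2 * t)/5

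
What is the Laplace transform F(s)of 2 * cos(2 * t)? 2 * s/(s^2 + 4)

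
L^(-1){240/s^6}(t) 2*t^5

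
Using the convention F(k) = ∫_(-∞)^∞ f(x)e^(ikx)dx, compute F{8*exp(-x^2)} 8*sqrt(pi)*exp(-k^2/4)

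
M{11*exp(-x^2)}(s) 11*gamma(s/2)/2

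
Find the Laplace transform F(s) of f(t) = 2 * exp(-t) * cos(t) 2 * (s+1) /((s+1) ^2+1) 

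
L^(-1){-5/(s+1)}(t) -5 * exp(-t)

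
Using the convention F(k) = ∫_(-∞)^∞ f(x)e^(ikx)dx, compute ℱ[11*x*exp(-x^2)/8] 11*I*sqrt(pi)*k*exp(-k^2/4)/16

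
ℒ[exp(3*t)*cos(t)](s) (s - 3)/((s - 3)^2+1)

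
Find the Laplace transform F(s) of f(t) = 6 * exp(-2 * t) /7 6/(7 * (s + 2) ) 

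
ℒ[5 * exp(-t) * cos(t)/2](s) 5 * (s+1)/(2 * ((s+1)^2+1))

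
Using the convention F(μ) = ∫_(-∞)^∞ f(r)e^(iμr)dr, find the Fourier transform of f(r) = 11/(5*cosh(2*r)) 11*pi/(10*cosh(pi*μ/4))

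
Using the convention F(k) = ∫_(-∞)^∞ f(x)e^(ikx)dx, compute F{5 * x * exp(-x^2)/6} 5 * I * sqrt(pi) * k * exp(-k^2/4)/12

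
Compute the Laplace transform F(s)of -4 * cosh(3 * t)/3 -4 * s/(3 * s^2-27)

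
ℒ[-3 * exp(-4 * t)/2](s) -3/(2 * s+8)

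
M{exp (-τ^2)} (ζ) gamma (ζ/2)/2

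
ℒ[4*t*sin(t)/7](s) 8*s/(7*(s^2 + 1)^2)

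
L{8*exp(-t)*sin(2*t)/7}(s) 16/(7*((s+1)^2+4))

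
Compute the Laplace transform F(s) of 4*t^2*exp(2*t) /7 8/(7*(s - 2) ^3) 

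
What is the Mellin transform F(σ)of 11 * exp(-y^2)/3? 11 * gamma(σ/2)/6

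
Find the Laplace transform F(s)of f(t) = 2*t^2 4/s^3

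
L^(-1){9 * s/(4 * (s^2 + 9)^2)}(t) 3 * t * sin(3 * t)/8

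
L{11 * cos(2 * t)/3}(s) 11 * s/(3 * (s^2 + 4))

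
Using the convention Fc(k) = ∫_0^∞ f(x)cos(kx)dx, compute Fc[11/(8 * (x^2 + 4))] 11 * pi * exp(-2 * k)/32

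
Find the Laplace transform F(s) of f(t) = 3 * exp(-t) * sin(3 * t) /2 9/(2 * ((s + 1) ^2 + 9) ) 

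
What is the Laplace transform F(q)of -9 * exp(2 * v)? -9/(q - 2)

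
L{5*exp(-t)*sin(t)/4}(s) 5/(4*((s + 1)^2 + 1))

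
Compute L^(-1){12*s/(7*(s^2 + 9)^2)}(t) 2*t*sin(3*t)/7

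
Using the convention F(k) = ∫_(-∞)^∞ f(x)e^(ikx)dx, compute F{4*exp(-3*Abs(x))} 24/(k^2+9)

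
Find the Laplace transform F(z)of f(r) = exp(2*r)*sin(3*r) 3/((z - 2)^2 + 9)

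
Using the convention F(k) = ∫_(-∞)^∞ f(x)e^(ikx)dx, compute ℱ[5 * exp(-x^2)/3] 5 * sqrt(pi) * exp(-k^2/4)/3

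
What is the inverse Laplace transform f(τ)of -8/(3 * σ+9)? -8 * exp(-3 * τ)/3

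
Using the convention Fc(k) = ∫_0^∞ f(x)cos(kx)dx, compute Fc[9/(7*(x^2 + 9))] 3*pi*exp(-3*k)/14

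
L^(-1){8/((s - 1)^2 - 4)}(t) 4*exp(t)*sinh(2*t)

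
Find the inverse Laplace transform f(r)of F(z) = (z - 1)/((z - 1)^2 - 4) exp(r)*cosh(2*r)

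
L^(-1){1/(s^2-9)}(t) sinh(3*t)/3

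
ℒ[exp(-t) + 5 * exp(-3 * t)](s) 5/(s + 3) + 1/(s + 1)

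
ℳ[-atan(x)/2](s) pi * sec(pi * s/2)/(4 * s)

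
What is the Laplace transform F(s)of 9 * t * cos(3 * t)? 9 * (s^2 - 9)/(s^2+9)^2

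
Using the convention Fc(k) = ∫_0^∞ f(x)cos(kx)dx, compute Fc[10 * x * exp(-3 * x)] 10 * (9 - k^2)/(k^2 + 9)^2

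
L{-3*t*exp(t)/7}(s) -3/(7*(s - 1)^2)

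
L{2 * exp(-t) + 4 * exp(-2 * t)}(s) 4/(s + 2) + 2/(s + 1)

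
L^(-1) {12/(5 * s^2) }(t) 12 * t/5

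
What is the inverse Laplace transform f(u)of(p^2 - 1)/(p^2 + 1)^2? u*cos(u)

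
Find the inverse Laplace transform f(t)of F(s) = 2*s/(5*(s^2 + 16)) 2*cos(4*t)/5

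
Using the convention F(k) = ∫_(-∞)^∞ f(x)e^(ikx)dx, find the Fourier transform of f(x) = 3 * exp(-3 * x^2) sqrt(3) * sqrt(pi) * exp(-k^2/12)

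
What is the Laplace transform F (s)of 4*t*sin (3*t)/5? 24*s/ (5*(s^2 + 9)^2)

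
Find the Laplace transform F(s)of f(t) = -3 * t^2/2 -3/s^3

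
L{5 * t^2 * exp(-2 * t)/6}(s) 5/(3 * (s + 2)^3)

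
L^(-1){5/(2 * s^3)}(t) 5 * t^2/4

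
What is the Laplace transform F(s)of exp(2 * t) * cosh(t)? (s - 2)/((s - 2)^2 - 1)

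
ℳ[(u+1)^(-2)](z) (-pi*z+pi)/sin(pi*z)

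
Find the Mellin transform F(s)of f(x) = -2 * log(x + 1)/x 2 * pi * csc(pi * s)/(s - 1)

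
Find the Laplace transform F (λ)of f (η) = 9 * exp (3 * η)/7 9/ (7 * (λ - 3))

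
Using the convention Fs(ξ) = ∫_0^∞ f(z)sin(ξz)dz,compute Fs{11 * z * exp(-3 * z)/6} 11 * ξ/(ξ^2+9)^2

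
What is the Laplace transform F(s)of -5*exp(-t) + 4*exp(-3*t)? 4/(s + 3) - 5/(s + 1)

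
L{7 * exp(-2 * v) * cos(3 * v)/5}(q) 7 * (q+2)/(5 * ((q+2)^2+9))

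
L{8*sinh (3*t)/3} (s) 8/ (s^2 - 9)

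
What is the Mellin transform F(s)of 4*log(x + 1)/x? -4*pi*csc(pi*s)/(s - 1)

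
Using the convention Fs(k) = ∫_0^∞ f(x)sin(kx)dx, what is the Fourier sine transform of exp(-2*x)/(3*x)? atan(k/2)/3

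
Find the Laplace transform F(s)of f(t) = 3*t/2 3/(2*s^2)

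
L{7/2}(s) 7/(2*s)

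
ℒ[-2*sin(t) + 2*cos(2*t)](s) 2*s/(s^2 + 4) - 2/(s^2 + 1)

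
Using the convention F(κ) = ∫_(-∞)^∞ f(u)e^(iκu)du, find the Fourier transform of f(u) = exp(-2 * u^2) sqrt(2) * sqrt(pi) * exp(-κ^2/8)/2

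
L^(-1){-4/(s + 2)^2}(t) -4 * t * exp(-2 * t)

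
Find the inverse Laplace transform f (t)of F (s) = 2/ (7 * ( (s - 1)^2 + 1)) 2 * exp (t) * sin (t)/7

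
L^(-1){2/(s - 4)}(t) 2*exp(4*t)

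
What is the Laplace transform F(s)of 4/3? 4/(3*s)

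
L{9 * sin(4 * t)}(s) 36/(s^2+16)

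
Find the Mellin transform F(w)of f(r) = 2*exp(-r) 2*gamma(w)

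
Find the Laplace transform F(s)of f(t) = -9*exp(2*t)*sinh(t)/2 -9/(2*(s - 2)^2 - 2)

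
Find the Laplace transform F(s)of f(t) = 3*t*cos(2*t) 3*(s^2 - 4)/(s^2 + 4)^2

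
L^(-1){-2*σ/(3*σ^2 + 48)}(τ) -2*cos(4*τ)/3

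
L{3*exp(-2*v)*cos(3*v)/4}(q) 3*(q + 2)/(4*((q + 2)^2 + 9))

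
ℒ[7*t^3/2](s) 21/s^4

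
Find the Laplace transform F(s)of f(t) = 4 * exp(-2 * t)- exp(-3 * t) 4/(s+2) - 1/(s+3)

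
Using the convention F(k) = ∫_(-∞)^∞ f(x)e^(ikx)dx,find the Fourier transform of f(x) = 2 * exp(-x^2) 2 * sqrt(pi) * exp(-k^2/4)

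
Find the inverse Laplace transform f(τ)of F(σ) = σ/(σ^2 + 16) cos(4*τ)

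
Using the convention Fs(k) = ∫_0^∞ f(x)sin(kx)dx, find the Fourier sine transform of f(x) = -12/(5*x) -6*pi/5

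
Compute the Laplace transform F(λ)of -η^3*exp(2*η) -6/(λ - 2)^4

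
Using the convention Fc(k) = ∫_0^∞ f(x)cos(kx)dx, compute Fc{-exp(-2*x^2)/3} -sqrt(2)*sqrt(pi)*exp(-k^2/8)/12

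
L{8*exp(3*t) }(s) 8/(s - 3) 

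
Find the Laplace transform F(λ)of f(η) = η λ^(-2)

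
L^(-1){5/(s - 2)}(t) 5 * exp(2 * t)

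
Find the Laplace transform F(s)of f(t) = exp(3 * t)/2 1/(2 * (s - 3))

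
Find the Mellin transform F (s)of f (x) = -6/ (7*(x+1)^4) pi*(s - 3)*(s - 2)*(s - 1)/ (7*sin (pi*s))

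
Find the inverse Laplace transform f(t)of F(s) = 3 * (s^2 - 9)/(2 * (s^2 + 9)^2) 3 * t * cos(3 * t)/2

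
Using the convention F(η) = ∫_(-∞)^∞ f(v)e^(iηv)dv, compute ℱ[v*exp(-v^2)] I*sqrt(pi)*η*exp(-η^2/4)/2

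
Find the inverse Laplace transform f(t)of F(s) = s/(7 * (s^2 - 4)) cosh(2 * t)/7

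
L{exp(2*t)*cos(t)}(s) (s - 2)/((s - 2)^2 + 1)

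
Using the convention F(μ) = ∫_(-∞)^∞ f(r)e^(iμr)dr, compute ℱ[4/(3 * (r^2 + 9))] 4 * pi * exp(-3 * Abs(μ))/9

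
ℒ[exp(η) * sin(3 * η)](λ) 3/((λ - 1)^2 + 9)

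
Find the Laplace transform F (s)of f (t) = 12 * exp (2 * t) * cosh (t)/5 12 * (s - 2)/ (5 * ( (s - 2)^2 - 1))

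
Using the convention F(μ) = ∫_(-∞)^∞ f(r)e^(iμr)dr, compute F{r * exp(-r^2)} I * sqrt(pi) * μ * exp(-μ^2/4)/2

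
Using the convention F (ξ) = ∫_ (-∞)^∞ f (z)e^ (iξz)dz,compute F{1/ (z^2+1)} pi * exp (-Abs (ξ))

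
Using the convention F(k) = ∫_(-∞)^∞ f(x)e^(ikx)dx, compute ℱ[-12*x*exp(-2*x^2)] -3*sqrt(2)*I*sqrt(pi)*k*exp(-k^2/8)/2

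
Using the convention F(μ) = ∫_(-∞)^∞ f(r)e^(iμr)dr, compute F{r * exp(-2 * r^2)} sqrt(2) * I * sqrt(pi) * μ * exp(-μ^2/8)/8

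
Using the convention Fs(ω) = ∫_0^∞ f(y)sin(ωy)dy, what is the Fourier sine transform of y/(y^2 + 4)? pi*exp(-2*ω)/2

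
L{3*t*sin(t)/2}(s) 3*s/(s^2 + 1)^2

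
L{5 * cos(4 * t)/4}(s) 5 * s/(4 * (s^2 + 16))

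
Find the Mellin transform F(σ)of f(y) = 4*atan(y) -2*pi*sec(pi*σ/2)/σ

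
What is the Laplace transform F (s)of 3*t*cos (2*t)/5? 3*(s^2 - 4)/ (5*(s^2+4)^2)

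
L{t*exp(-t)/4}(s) 1/(4*(s+1)^2)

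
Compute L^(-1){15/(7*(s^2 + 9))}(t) 5*sin(3*t)/7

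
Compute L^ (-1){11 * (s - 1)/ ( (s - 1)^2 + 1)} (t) 11 * exp (t) * cos (t)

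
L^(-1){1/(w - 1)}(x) exp(x)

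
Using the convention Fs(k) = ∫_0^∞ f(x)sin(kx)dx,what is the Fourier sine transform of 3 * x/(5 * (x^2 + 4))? 3 * pi * exp(-2 * k)/10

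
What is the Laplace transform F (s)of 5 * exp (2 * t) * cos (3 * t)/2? 5 * (s - 2)/ (2 * ( (s - 2)^2 + 9))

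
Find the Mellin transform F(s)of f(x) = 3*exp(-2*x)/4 3*gamma(s)/(4*2^s)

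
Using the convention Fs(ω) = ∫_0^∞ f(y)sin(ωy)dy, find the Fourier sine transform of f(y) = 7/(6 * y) 7 * pi/12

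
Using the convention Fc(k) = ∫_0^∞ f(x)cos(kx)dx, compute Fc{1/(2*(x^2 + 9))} pi*exp(-3*k)/12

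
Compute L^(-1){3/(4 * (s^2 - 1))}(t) 3 * sinh(t)/4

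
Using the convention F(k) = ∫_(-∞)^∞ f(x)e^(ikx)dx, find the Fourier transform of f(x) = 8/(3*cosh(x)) 8*pi/(3*cosh(pi*k/2))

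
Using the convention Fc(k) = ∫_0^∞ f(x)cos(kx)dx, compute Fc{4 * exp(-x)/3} 4/(3 * (k^2+1))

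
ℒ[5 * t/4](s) 5/(4 * s^2)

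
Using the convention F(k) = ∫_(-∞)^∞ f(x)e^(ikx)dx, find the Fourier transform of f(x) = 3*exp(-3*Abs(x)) 18/(k^2+9)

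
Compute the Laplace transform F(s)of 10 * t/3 10/(3 * s^2)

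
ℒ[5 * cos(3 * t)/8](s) 5 * s/(8 * (s^2 + 9))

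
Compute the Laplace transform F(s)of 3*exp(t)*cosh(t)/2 3*(s - 1)/(2*s*(s - 2))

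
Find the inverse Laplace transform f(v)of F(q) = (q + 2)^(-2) v * exp(-2 * v)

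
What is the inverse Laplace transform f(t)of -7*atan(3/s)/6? -7*sin(3*t)/(6*t)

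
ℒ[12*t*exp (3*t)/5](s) 12/ (5*(s - 3)^2)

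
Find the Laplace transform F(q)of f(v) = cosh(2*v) q/(q^2 - 4)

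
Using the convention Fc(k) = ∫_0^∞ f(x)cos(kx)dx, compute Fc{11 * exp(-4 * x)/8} 11/(2 * (k^2 + 16))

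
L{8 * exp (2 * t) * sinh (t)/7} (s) 8/ (7 * ( (s - 2)^2 - 1))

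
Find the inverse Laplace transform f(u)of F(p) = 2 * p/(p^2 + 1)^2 u * sin(u)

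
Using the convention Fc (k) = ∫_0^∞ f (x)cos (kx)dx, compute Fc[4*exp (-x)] 4/ (k^2+1)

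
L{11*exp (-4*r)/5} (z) 11/ (5*(z + 4))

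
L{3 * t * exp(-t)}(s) 3/(s + 1)^2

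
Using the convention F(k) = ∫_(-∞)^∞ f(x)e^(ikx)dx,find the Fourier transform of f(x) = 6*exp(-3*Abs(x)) 36/(k^2 + 9)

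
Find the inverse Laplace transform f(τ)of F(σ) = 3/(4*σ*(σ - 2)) 3*exp(τ)*sinh(τ)/4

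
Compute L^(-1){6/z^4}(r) r^3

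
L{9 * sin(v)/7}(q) 9/(7 * (q^2+1))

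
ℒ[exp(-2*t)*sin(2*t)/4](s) 1/(2*((s + 2)^2 + 4))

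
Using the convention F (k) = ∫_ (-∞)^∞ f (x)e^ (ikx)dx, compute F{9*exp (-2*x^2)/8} 9*sqrt (2)*sqrt (pi)*exp (-k^2/8)/16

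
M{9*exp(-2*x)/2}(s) 9*gamma(s)/(2*2^s)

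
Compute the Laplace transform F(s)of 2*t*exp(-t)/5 2/(5*(s + 1)^2)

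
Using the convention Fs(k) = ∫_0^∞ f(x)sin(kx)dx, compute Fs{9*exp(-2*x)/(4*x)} 9*atan(k/2)/4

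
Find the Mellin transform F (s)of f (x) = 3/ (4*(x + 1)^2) -3*pi*(s - 1)/ (4*sin (pi*s))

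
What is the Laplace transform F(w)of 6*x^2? 12/w^3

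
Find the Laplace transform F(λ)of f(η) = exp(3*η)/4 1/(4*(λ - 3))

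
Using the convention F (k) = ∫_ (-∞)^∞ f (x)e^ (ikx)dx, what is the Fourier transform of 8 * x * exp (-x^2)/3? 4 * I * sqrt (pi) * k * exp (-k^2/4)/3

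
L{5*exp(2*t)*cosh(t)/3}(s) 5*(s - 2)/(3*((s - 2)^2 - 1))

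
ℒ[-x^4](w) -24/w^5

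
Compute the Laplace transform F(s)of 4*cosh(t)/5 4*s/(5*(s^2-1))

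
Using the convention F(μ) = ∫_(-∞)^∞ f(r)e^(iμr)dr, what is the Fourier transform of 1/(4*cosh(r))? pi/(4*cosh(pi*μ/2))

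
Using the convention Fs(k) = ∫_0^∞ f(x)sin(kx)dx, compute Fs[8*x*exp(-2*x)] 32*k/(k^2 + 4)^2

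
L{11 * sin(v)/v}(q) 11 * atan(1/q)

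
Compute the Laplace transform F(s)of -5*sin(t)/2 -5/(2*s^2 + 2)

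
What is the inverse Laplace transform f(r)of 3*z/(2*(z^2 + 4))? 3*cos(2*r)/2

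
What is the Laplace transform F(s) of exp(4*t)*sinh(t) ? 1/((s - 4) ^2 - 1) 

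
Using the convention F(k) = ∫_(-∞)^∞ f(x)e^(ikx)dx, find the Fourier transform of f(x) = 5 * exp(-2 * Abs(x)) 20/(k^2 + 4)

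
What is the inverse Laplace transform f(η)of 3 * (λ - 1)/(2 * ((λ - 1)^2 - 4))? 3 * exp(η) * cosh(2 * η)/2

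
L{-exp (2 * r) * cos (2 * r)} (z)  (2 - z)/ ( (z - 2)^2 + 4)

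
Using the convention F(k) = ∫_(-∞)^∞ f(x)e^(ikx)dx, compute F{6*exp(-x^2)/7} 6*sqrt(pi)*exp(-k^2/4)/7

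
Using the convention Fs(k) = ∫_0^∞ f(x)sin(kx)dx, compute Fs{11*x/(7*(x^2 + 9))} 11*pi*exp(-3*k)/14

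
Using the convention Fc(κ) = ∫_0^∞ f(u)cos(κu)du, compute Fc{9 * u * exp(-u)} 9 * (1 - κ^2)/(κ^2 + 1)^2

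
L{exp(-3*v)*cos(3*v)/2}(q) (q + 3)/(2*((q + 3)^2 + 9))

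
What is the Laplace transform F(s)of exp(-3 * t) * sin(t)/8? 1/(8 * ((s+3)^2+1))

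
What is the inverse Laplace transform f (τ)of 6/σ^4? τ^3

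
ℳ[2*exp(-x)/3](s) 2*gamma(s)/3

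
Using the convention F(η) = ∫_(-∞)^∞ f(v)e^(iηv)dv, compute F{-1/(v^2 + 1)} -pi * exp(-Abs(η))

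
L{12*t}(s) 12/s^2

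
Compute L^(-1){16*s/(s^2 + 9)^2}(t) 8*t*sin(3*t)/3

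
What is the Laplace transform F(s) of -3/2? -3/(2 * s) 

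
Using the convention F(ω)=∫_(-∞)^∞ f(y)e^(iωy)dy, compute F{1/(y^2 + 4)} pi * exp(-2 * Abs(ω))/2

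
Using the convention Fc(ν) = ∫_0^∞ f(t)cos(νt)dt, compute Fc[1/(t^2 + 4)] pi * exp(-2 * ν)/4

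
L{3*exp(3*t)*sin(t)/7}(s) 3/(7*((s - 3)^2+1))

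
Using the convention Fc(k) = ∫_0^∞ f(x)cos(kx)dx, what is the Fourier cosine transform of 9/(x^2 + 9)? 3 * pi * exp(-3 * k)/2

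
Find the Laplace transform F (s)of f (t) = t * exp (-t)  (s + 1)^ (-2)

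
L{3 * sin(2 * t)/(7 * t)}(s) 3 * atan(2/s)/7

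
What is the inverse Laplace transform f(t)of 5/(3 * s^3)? 5 * t^2/6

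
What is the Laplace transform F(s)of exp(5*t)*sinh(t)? 1/((s - 5)^2 - 1)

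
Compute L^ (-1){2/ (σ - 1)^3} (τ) τ^2*exp (τ)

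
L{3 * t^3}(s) 18/s^4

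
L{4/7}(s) 4/(7*s)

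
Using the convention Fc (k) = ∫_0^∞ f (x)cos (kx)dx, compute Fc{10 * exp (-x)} 10/ (k^2 + 1)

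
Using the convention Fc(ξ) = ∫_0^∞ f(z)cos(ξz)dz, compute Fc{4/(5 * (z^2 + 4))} pi * exp(-2 * ξ)/5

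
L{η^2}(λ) 2/λ^3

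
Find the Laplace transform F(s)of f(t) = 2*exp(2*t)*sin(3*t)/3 2/((s - 2)^2 + 9)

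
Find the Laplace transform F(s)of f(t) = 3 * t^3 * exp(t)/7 18/(7 * (s - 1)^4)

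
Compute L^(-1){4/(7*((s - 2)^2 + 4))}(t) 2*exp(2*t)*sin(2*t)/7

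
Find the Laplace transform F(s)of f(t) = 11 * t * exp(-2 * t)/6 11/(6 * (s+2)^2)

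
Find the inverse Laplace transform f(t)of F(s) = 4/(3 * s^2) 4 * t/3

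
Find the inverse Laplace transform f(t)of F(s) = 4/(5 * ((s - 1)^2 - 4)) 2 * exp(t) * sinh(2 * t)/5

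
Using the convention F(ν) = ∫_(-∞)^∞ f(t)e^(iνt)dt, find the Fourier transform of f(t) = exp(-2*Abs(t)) 4/(ν^2 + 4)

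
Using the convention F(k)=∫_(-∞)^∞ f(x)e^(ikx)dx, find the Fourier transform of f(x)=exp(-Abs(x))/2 1/(k^2 + 1)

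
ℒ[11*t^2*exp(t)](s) 22/(s - 1)^3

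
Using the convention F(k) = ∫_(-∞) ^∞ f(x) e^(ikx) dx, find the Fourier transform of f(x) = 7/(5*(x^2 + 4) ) 7*pi*exp(-2*Abs(k) ) /10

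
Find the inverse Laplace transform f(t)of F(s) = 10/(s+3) 10*exp(-3*t)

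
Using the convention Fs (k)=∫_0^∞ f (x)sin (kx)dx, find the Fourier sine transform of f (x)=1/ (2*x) pi/4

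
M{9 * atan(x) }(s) -9 * pi * sec(pi * s/2) /(2 * s) 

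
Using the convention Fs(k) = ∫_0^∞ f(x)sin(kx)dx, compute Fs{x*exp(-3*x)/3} 2*k/(k^2 + 9)^2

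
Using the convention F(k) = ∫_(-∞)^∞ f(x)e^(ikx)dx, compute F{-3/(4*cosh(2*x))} -3*pi/(8*cosh(pi*k/4))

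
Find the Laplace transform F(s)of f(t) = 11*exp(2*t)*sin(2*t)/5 22/(5*((s - 2)^2 + 4))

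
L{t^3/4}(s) 3/(2 * s^4)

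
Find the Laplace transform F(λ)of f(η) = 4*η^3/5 24/(5*λ^4)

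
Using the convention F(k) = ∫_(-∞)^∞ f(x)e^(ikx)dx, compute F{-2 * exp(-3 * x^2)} -2 * sqrt(3) * sqrt(pi) * exp(-k^2/12)/3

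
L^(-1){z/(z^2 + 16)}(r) cos(4*r)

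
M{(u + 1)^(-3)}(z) pi * (z - 2) * (z - 1)/(2 * sin(pi * z))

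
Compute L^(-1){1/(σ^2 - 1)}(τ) sinh(τ)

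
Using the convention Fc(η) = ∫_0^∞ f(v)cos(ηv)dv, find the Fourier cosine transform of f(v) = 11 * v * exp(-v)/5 11 * (1 - η^2)/(5 * (η^2 + 1)^2)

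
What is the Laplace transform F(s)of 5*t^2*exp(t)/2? 5/(s - 1)^3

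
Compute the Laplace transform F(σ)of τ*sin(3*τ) 6*σ/(σ^2 + 9)^2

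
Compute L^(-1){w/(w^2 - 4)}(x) cosh(2 * x)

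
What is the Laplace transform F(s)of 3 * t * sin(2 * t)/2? 6 * s/(s^2 + 4)^2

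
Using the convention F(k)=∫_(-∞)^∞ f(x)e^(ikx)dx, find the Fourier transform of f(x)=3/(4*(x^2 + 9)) pi*exp(-3*Abs(k))/4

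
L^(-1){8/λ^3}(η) 4 * η^2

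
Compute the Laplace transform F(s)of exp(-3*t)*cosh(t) (s + 3)/((s + 3)^2 - 1)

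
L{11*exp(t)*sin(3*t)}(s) 33/((s - 1)^2+9)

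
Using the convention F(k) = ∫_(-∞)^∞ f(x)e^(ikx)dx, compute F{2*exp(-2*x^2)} sqrt(2)*sqrt(pi)*exp(-k^2/8)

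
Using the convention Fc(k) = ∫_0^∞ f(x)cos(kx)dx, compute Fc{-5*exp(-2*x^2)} -5*sqrt(2)*sqrt(pi)*exp(-k^2/8)/4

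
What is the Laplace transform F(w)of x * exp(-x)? (w + 1)^(-2)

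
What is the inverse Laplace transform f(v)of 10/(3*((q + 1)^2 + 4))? 5*exp(-v)*sin(2*v)/3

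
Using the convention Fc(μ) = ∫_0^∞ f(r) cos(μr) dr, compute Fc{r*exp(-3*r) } (9 - μ^2) /(μ^2 + 9) ^2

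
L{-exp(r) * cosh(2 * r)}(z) (1 - z)/((z - 1)^2 - 4)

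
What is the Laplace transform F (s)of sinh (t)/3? 1/ (3 * (s^2 - 1))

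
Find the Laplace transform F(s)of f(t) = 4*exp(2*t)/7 4/(7*(s - 2))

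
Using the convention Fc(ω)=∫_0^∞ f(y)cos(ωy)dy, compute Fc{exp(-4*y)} 4/(ω^2 + 16)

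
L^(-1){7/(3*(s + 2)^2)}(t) 7*t*exp(-2*t)/3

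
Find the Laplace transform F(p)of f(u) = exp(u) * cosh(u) (p - 1)/(p * (p - 2))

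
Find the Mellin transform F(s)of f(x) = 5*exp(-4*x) 5*gamma(s)/4^s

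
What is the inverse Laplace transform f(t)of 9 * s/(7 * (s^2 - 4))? 9 * cosh(2 * t)/7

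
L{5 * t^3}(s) 30/s^4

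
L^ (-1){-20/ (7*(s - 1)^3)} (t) -10*t^2*exp (t)/7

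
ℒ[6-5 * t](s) 6/s - 5/s^2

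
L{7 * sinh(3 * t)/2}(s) 21/(2 * (s^2 - 9))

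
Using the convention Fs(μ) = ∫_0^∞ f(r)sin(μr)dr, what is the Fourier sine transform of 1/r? pi/2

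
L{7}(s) 7/s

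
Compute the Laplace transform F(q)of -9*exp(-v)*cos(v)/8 9*(-q - 1)/(8*((q + 1)^2 + 1))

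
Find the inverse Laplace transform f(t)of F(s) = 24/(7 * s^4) 4 * t^3/7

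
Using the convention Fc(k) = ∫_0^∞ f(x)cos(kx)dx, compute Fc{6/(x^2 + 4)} 3 * pi * exp(-2 * k)/2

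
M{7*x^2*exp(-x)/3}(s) 7*gamma(s + 2)/3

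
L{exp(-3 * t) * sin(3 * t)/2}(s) 3/(2 * ((s + 3)^2 + 9))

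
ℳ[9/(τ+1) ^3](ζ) 9*pi*(ζ - 2)*(ζ - 1) /(2*sin(pi*ζ) ) 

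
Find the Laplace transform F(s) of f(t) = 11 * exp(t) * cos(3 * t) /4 11 * (s - 1) /(4 * ((s - 1) ^2 + 9) ) 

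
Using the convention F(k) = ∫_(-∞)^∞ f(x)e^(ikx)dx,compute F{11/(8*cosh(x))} 11*pi/(8*cosh(pi*k/2))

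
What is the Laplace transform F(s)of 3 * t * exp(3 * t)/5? 3/(5 * (s - 3)^2)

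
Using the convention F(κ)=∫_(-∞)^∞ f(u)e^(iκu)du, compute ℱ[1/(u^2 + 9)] pi * exp(-3 * Abs(κ))/3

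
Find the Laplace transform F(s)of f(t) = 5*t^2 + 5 5/s + 10/s^3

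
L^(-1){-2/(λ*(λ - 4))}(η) -exp(2*η)*sinh(2*η)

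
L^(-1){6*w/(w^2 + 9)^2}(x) x*sin(3*x)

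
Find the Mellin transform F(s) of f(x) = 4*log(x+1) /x -4*pi*csc(pi*s) /(s - 1) 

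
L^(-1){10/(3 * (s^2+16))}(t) 5 * sin(4 * t)/6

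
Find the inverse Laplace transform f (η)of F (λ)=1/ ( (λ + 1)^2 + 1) exp (-η) * sin (η)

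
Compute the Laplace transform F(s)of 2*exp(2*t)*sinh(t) 2/((s - 2)^2 - 1)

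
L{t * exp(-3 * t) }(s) (s + 3) ^(-2) 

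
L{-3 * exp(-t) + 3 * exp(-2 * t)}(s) 3/(s + 2) - 3/(s + 1)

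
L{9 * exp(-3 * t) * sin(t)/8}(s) 9/(8 * ((s + 3)^2 + 1))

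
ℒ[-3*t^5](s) -360/s^6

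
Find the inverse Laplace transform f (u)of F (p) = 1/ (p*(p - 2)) exp (u)*sinh (u)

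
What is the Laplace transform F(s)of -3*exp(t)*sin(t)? -3/((s - 1)^2 + 1)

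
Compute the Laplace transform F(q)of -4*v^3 -24/q^4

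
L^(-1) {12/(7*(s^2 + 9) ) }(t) 4*sin(3*t) /7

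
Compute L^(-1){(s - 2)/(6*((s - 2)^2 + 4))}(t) exp(2*t)*cos(2*t)/6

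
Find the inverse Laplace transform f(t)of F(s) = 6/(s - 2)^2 6 * t * exp(2 * t)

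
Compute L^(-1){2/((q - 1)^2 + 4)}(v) exp(v)*sin(2*v)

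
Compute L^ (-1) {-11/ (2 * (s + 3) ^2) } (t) -11 * t * exp (-3 * t) /2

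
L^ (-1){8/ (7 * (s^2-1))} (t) 8 * sinh (t)/7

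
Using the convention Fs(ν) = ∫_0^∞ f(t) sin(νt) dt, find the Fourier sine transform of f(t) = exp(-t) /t atan(ν) 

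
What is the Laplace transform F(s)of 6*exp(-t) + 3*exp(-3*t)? 6/(s + 1) + 3/(s + 3)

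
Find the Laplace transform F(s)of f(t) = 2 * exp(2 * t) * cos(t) 2 * (s - 2)/((s - 2)^2 + 1)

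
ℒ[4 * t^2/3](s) 8/(3 * s^3)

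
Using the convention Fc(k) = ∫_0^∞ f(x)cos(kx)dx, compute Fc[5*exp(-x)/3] 5/(3*(k^2 + 1))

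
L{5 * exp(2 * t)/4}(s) 5/(4 * (s - 2))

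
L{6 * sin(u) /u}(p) 6 * atan(1/p) 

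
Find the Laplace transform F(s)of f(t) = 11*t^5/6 220/s^6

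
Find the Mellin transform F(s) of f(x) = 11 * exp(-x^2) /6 11 * gamma(s/2) /12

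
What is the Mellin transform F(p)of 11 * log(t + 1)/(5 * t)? -11 * pi * csc(pi * p)/(5 * p - 5)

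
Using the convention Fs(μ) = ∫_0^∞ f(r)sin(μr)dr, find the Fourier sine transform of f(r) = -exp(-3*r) -μ/(μ^2 + 9)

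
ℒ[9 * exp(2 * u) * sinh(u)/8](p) 9/(8 * ((p - 2)^2 - 1))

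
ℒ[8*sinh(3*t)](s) 24/(s^2 - 9)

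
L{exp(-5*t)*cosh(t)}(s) (s + 5)/((s + 5)^2 - 1)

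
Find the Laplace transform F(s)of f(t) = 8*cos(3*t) 8*s/(s^2 + 9)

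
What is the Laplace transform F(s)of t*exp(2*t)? (s - 2)^(-2)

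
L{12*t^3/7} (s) 72/ (7*s^4)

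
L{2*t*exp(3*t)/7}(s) 2/(7*(s - 3)^2)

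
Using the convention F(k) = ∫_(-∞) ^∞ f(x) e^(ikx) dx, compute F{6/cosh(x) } 6*pi/cosh(pi*k/2) 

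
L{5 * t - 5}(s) 5/s^2 - 5/s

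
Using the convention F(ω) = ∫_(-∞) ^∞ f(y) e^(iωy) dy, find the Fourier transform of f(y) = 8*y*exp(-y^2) 4*I*sqrt(pi)*ω*exp(-ω^2/4) 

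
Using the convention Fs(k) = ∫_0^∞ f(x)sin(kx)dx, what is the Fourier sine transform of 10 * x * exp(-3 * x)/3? 20 * k/(k^2+9)^2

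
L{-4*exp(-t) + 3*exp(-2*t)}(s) 3/(s + 2) - 4/(s + 1)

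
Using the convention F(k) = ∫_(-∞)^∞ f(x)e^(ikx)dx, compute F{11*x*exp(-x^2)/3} 11*I*sqrt(pi)*k*exp(-k^2/4)/6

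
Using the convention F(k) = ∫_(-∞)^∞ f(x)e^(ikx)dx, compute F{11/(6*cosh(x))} 11*pi/(6*cosh(pi*k/2))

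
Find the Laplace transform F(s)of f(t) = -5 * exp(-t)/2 -5/(2 * s+2)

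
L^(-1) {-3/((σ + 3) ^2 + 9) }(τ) -exp(-3 * τ) * sin(3 * τ) 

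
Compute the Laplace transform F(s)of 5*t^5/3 200/s^6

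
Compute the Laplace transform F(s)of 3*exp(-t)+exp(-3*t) 1/(s+3)+3/(s+1)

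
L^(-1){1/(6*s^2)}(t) t/6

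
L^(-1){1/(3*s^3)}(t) t^2/6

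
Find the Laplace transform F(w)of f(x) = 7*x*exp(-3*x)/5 7/(5*(w + 3)^2)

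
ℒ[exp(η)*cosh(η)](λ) (λ - 1)/(λ*(λ - 2))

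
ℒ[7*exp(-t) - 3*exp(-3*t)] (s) 7/(s + 1) - 3/(s + 3)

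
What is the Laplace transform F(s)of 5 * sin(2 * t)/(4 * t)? 5 * atan(2/s)/4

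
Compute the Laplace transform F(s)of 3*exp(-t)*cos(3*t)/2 3*(s + 1)/(2*((s + 1)^2 + 9))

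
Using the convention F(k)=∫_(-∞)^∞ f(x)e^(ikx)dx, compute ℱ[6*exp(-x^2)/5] 6*sqrt(pi)*exp(-k^2/4)/5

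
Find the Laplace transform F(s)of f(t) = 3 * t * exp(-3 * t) 3/(s+3)^2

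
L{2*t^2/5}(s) 4/(5*s^3)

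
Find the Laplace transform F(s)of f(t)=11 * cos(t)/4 11 * s/(4 * (s^2 + 1))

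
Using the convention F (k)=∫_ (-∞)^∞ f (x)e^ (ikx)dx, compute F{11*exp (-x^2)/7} 11*sqrt (pi)*exp (-k^2/4)/7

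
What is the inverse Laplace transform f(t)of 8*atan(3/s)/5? 8*sin(3*t)/(5*t)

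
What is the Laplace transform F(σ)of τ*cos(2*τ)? (σ^2 - 4)/(σ^2 + 4)^2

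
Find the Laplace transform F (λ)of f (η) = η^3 6/λ^4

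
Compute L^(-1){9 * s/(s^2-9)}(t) 9 * cosh(3 * t)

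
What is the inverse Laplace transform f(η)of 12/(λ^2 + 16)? 3*sin(4*η)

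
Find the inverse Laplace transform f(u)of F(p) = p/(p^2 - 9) cosh(3*u)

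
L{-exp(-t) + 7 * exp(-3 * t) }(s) 7/(s + 3) - 1/(s + 1) 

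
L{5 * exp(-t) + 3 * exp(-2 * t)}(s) 5/(s + 1) + 3/(s + 2)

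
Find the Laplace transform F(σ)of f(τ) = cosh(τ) σ/(σ^2 - 1)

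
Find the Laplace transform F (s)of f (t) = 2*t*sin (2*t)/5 8*s/ (5*(s^2 + 4)^2)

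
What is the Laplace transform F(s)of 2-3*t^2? 2/s - 6/s^3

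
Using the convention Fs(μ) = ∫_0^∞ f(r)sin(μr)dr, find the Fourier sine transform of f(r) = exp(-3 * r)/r atan(μ/3)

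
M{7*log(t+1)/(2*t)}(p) -7*pi*csc(pi*p)/(2*p - 2)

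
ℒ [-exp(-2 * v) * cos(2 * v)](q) (-q - 2)/((q+2)^2+4)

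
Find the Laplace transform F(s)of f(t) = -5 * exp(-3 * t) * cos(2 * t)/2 5 * (-s - 3)/(2 * ((s + 3)^2 + 4))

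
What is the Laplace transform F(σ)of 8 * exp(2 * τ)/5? 8/(5 * (σ - 2))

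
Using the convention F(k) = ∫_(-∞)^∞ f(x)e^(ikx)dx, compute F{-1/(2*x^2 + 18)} -pi*exp(-3*Abs(k))/6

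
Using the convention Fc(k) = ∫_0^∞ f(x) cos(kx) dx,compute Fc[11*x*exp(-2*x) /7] 11*(4 - k^2) /(7*(k^2 + 4) ^2) 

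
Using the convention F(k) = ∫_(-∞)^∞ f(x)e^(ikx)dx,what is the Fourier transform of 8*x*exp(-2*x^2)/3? sqrt(2)*I*sqrt(pi)*k*exp(-k^2/8)/3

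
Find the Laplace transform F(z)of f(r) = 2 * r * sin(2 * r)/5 8 * z/(5 * (z^2 + 4)^2)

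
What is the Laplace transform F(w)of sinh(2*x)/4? 1/(2*(w^2 - 4))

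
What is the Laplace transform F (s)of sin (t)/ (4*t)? atan (1/s)/4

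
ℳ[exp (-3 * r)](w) gamma (w)/3^w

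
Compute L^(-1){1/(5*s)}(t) 1/5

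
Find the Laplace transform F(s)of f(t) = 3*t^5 360/s^6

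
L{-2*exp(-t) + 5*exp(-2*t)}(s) 5/(s + 2)-2/(s + 1)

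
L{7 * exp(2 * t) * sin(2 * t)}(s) 14/((s - 2)^2 + 4)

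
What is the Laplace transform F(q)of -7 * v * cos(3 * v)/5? 7 * (9 - q^2)/(5 * (q^2+9)^2)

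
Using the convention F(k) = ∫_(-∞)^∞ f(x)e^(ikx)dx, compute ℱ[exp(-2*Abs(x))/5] 4/(5*(k^2 + 4))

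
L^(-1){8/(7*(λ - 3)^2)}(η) 8*η*exp(3*η)/7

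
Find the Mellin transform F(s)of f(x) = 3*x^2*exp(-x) 3*gamma(s + 2)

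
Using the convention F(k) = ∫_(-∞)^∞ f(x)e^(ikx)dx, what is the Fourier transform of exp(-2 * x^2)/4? sqrt(2) * sqrt(pi) * exp(-k^2/8)/8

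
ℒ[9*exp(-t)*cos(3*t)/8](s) 9*(s + 1)/(8*((s + 1)^2 + 9))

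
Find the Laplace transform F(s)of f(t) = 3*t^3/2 9/s^4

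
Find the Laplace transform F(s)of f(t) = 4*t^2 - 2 8/s^3 - 2/s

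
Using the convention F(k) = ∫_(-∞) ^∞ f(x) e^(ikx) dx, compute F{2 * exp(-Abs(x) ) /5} 4/(5 * (k^2 + 1) ) 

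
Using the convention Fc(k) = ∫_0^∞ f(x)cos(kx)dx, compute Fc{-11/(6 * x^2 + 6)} -11 * pi * exp(-k)/12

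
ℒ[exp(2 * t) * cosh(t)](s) (s - 2) /((s - 2) ^2-1) 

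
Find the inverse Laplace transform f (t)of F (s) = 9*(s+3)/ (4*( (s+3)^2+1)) 9*exp (-3*t)*cos (t)/4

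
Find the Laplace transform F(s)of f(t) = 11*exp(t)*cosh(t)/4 11*(s - 1)/(4*s*(s - 2))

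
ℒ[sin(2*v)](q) 2/(q^2 + 4)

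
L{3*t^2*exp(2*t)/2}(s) 3/(s - 2)^3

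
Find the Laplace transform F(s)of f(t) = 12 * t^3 72/s^4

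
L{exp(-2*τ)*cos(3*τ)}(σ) (σ + 2)/((σ + 2)^2 + 9)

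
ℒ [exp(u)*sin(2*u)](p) 2/((p - 1)^2 + 4)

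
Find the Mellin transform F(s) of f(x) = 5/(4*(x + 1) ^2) -5*pi*(s - 1) /(4*sin(pi*s) ) 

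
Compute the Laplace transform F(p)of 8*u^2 16/p^3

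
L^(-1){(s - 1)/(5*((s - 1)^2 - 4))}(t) exp(t)*cosh(2*t)/5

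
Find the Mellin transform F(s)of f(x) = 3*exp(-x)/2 3*gamma(s)/2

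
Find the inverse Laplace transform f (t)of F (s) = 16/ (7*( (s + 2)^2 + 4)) 8*exp (-2*t)*sin (2*t)/7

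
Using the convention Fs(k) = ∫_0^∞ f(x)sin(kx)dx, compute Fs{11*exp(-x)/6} 11*k/(6*(k^2 + 1))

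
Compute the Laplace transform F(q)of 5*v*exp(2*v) 5/(q - 2)^2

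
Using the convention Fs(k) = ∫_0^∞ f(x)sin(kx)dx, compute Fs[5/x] 5 * pi/2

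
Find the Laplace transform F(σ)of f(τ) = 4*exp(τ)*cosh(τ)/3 4*(σ - 1)/(3*σ*(σ - 2))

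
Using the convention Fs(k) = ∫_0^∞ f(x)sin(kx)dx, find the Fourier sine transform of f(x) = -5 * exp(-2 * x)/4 -5 * k/(4 * k^2 + 16)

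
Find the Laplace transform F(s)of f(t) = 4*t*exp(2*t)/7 4/(7*(s - 2)^2)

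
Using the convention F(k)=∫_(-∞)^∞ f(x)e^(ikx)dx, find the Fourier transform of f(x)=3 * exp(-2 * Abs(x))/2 6/(k^2 + 4)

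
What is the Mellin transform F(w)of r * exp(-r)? gamma(w+1)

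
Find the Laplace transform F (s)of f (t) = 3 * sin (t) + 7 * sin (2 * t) 14/ (s^2 + 4) + 3/ (s^2 + 1)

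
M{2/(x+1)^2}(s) -2*pi*(s - 1)/sin(pi*s)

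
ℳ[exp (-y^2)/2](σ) gamma (σ/2)/4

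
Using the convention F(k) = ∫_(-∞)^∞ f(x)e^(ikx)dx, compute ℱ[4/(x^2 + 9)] 4*pi*exp(-3*Abs(k))/3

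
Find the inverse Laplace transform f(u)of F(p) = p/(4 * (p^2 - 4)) cosh(2 * u)/4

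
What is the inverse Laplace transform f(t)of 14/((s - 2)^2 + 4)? 7*exp(2*t)*sin(2*t)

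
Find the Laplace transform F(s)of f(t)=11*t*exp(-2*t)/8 11/(8*(s + 2)^2)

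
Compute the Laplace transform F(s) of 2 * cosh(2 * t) 2 * s/(s^2 - 4) 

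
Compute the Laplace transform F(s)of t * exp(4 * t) (s - 4)^(-2)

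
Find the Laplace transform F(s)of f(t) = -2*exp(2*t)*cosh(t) 2*(2 - s)/((s - 2)^2 - 1)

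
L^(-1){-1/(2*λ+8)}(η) -exp(-4*η)/2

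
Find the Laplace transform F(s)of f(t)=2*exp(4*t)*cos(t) 2*(s - 4)/((s - 4)^2 + 1)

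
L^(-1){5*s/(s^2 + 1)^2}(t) 5*t*sin(t)/2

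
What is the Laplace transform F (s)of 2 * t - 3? 2/s^2-3/s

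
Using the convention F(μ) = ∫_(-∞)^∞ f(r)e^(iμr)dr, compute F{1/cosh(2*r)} pi/(2*cosh(pi*μ/4))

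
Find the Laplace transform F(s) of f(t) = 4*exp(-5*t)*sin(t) 4/((s + 5) ^2 + 1) 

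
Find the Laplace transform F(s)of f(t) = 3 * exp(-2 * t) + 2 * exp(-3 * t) 2/(s + 3) + 3/(s + 2)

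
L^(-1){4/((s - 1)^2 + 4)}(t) 2 * exp(t) * sin(2 * t)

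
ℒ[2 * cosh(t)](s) 2 * s/(s^2 - 1)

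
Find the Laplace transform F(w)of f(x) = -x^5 -120/w^6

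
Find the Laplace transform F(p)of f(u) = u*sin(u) 2*p/(p^2+1)^2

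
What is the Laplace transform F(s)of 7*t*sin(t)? 14*s/(s^2 + 1)^2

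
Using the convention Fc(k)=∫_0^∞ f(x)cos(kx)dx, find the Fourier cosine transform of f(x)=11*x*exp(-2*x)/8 11*(4 - k^2)/(8*(k^2 + 4)^2)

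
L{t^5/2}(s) 60/s^6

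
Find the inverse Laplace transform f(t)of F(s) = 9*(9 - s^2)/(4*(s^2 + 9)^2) -9*t*cos(3*t)/4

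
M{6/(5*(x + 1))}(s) 6*pi*csc(pi*s)/5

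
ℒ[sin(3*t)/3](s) 1/(s^2 + 9)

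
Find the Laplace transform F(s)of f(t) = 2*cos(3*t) 2*s/(s^2 + 9)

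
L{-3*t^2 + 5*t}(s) 5/s^2 - 6/s^3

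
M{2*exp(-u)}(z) 2*gamma(z)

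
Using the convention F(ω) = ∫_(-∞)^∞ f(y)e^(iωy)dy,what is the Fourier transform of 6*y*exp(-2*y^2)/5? 3*sqrt(2)*I*sqrt(pi)*ω*exp(-ω^2/8)/20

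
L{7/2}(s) 7/(2*s)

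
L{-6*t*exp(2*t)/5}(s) -6/(5*(s - 2)^2)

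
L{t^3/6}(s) s^(-4)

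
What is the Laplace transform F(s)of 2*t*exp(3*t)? 2/(s - 3)^2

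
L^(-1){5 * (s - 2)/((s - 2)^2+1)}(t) 5 * exp(2 * t) * cos(t)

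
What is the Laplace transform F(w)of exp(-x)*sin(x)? 1/((w + 1)^2 + 1)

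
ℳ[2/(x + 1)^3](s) gamma(s)*gamma(3 - s)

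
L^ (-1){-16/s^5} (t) -2*t^4/3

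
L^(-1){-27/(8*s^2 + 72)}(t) -9*sin(3*t)/8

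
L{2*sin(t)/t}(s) 2*atan(1/s)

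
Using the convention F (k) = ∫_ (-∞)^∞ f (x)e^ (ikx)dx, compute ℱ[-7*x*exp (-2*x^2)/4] -7*sqrt (2)*I*sqrt (pi)*k*exp (-k^2/8)/32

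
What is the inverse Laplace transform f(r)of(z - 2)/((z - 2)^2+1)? exp(2 * r) * cos(r)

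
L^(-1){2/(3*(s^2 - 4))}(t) sinh(2*t)/3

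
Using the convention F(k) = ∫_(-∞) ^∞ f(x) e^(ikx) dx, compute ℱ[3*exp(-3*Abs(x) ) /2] 9/(k^2+9) 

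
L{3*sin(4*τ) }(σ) 12/(σ^2 + 16) 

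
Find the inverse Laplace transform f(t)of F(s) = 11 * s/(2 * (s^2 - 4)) 11 * cosh(2 * t)/2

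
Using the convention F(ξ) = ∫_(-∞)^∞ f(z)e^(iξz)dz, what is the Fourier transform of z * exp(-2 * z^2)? sqrt(2) * I * sqrt(pi) * ξ * exp(-ξ^2/8)/8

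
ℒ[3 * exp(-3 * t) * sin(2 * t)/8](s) 3/(4 * ((s + 3)^2 + 4))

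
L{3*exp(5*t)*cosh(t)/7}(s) 3*(s - 5)/(7*((s - 5)^2 - 1))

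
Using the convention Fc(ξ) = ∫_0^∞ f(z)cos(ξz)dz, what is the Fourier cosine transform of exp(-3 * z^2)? sqrt(3) * sqrt(pi) * exp(-ξ^2/12)/6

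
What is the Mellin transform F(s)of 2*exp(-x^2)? gamma(s/2)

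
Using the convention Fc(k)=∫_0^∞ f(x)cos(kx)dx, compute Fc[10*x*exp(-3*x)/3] 10*(9 - k^2)/(3*(k^2+9)^2)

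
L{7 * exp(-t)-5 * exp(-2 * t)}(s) 7/(s+1)-5/(s+2)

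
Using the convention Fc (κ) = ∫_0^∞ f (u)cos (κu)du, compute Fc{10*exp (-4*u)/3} 40/ (3*(κ^2 + 16))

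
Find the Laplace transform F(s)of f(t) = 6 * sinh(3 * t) 18/(s^2-9)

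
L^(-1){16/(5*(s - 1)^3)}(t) 8*t^2*exp(t)/5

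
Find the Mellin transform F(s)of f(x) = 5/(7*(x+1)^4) 5*gamma(s)*gamma(4 - s)/42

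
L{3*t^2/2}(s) 3/s^3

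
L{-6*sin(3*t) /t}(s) -6*atan(3/s) 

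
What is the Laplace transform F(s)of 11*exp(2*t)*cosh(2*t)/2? 11*(s - 2)/(2*s*(s - 4))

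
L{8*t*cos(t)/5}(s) 8*(s^2 - 1)/(5*(s^2 + 1)^2)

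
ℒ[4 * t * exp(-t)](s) 4/(s + 1)^2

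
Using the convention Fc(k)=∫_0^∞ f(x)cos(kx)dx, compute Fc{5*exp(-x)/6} 5/(6*(k^2 + 1))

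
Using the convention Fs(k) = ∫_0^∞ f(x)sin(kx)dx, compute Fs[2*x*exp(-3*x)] 12*k/(k^2 + 9)^2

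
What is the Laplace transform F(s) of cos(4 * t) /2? s/(2 * (s^2 + 16) ) 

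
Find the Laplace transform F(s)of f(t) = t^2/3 2/(3*s^3)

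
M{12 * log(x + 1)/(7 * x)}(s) -12 * pi * csc(pi * s)/(7 * s - 7)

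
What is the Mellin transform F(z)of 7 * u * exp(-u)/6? 7 * gamma(z + 1)/6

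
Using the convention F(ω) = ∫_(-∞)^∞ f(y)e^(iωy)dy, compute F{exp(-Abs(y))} 2/(ω^2 + 1)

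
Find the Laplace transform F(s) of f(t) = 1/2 1/(2*s) 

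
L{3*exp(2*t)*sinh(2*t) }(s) 6/(s*(s - 4) ) 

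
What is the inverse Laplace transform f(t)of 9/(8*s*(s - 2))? 9*exp(t)*sinh(t)/8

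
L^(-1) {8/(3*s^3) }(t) 4*t^2/3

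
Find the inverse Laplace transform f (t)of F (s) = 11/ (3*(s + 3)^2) 11*t*exp (-3*t)/3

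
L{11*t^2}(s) 22/s^3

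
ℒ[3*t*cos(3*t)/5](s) 3*(s^2-9)/(5*(s^2 + 9)^2)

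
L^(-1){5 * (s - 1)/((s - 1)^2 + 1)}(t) 5 * exp(t) * cos(t)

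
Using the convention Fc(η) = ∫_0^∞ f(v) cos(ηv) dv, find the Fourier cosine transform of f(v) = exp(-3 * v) 3/(η^2+9) 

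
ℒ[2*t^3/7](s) 12/(7*s^4)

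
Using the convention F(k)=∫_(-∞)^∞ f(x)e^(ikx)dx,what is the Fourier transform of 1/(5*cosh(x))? pi/(5*cosh(pi*k/2))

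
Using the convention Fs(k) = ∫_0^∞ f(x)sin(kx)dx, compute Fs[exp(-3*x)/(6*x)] atan(k/3)/6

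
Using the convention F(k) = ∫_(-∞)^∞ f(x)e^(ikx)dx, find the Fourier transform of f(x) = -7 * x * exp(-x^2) -7 * I * sqrt(pi) * k * exp(-k^2/4)/2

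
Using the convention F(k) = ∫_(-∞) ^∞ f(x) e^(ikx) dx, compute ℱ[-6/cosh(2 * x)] -3 * pi/cosh(pi * k/4) 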